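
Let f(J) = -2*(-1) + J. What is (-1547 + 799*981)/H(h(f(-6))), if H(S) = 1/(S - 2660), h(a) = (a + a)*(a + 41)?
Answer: -2312396032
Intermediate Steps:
f(J) = 2 + J
h(a) = 2*a*(41 + a) (h(a) = (2*a)*(41 + a) = 2*a*(41 + a))
H(S) = 1/(-2660 + S)
(-1547 + 799*981)/H(h(f(-6))) = (-1547 + 799*981)/(1/(-2660 + 2*(2 - 6)*(41 + (2 - 6)))) = (-1547 + 783819)/(1/(-2660 + 2*(-4)*(41 - 4))) = 782272/(1/(-2660 + 2*(-4)*37)) = 782272/(1/(-2660 - 296)) = 782272/(1/(-2956)) = 782272/(-1/2956) = 782272*(-2956) = -2312396032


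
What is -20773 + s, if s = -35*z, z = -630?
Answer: 1277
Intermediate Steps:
s = 22050 (s = -35*(-630) = 22050)
-20773 + s = -20773 + 22050 = 1277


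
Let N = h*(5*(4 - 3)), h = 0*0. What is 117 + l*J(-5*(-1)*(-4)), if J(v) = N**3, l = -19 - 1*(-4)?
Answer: 117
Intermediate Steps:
l = -15 (l = -19 + 4 = -15)
h = 0
N = 0 (N = 0*(5*(4 - 3)) = 0*(5*1) = 0*5 = 0)
J(v) = 0 (J(v) = 0**3 = 0)
117 + l*J(-5*(-1)*(-4)) = 117 - 15*0 = 117 + 0 = 117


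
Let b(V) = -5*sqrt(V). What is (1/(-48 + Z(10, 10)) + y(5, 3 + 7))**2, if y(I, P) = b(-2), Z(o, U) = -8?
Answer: -156799/3136 + 5*I*sqrt(2)/28 ≈ -50.0 + 0.25254*I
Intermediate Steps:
y(I, P) = -5*I*sqrt(2)
(1/(-48 + Z(10, 10)) + y(5, 3 + 7))**2 = (1/(-48 - 8) - 5*I*sqrt(2))**2 = (1/(-56) - 5*I*sqrt(2))**2 = (-1/56 - 5*I*sqrt(2))**2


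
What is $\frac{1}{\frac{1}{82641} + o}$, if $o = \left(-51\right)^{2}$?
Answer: $\frac{82641}{214949242} \approx 0.00038447$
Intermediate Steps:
$o = 2601$
$\frac{1}{\frac{1}{82641} + o} = \frac{1}{\frac{1}{82641} + 2601} = \frac{1}{\frac{214949242}{82641}} = \frac{82641}{214949242}$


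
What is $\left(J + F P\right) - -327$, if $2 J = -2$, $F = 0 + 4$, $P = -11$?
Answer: $282$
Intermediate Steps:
$F = 4$
$J = -1$ ($J = \frac{1}{2} \left(-2\right) = -1$)
$\left(J + F P\right) - -327 = \left(-1 + 4 \left(-11\right)\right) - -327 = \left(-1 - 44\right) + 327 = -45 + 327 = 282$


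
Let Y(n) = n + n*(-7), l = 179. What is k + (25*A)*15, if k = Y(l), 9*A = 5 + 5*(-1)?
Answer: -1074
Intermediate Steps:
A = 0 (A = (5 + 5*(-1))/9 = (5 - 5)/9 = (1/9)*0 = 0)
Y(n) = -6*n (Y(n) = n - 7*n = -6*n)
k = -1074 (k = -6*179 = -1074)
k + (25*A)*15 = -1074 + (25*0)*15 = -1074 + 0*15 = -1074 + 0 = -1074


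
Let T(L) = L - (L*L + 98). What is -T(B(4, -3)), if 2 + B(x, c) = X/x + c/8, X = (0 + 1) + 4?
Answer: 6425/64 ≈ 100.39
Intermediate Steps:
X = 5 (X = 1 + 4 = 5)
B(x, c) = -2 + 5/x + c/8 (B(x, c) = -2 + (5/x + c/8) = -2 + 5/x + c/8)
T(L) = -98 + L - L² (T(L) = L - (L² + 98) = L - (98 + L²) = L + (-98 - L²) = -98 + L - L²)
-T(B(4, -3)) = -(-98 + (-2 + 5/4 + (⅛)*(-3)) - (-2 + 5/4 + (⅛)*(-3))²) = -(-98 + (-2 + 5*(¼) - 3/8) - (-2 + 5*(¼) - 3/8)²) = -(-98 + (-2 + 5/4 - 3/8) - (-2 + 5/4 - 3/8)²) = -(-98 - 9/8 - (-9/8)²) = -(-98 - 9/8 - 1*81/64) = -(-98 - 9/8 - 81/64) = -1*(-6425/64) = 6425/64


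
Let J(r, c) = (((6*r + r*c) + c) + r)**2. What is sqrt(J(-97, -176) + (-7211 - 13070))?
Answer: 2*sqrt(65742702) ≈ 16216.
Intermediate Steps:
J(r, c) = (c + 7*r + c*r)**2 (J(r, c) = (((6*r + c*r) + c) + r)**2 = ((c + 6*r + c*r) + r)**2 = (c + 7*r + c*r)**2)
sqrt(J(-97, -176) + (-7211 - 13070)) = sqrt((-176 + 7*(-97) - 176*(-97))**2 + (-7211 - 13070)) = sqrt((-176 - 679 + 17072)**2 - 20281) = sqrt(16217**2 - 20281) = sqrt(262991089 - 20281) = sqrt(262970808) = 2*sqrt(65742702)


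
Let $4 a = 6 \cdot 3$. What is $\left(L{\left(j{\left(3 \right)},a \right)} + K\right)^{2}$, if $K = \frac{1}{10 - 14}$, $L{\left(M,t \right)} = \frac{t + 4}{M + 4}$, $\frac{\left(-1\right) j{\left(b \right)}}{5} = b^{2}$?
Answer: $\frac{5625}{26896} \approx 0.20914$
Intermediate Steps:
$j{\left(b \right)} = - 5 b^{2}$
$a = \frac{9}{2}$ ($a = \frac{6 \cdot 3}{4} = \frac{1}{4} \cdot 18 = \frac{9}{2} \approx 4.5$)
$L{\left(M,t \right)} = \frac{4 + t}{4 + M}$
$K = - \frac{1}{4}$ ($K = \frac{1}{-4} = - \frac{1}{4} \approx -0.25$)
$\left(L{\left(j{\left(3 \right)},a \right)} + K\right)^{2} = \left(\frac{4 + \frac{9}{2}}{4 - 5 \cdot 3^{2}} - \frac{1}{4}\right)^{2} = \left(\frac{1}{4 - 45} \cdot \frac{17}{2} - \frac{1}{4}\right)^{2} = \left(\frac{1}{-41} \cdot \frac{17}{2} - \frac{1}{4}\right)^{2} = \left(\left(- \frac{1}{41}\right) \frac{17}{2} - \frac{1}{4}\right)^{2} = \left(- \frac{17}{82} - \frac{1}{4}\right)^{2} = \left(- \frac{75}{164}\right)^{2} = \frac{5625}{26896}$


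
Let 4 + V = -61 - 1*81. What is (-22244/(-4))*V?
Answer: -811906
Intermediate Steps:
V = -146 (V = -4 + (-61 - 1*81) = -4 + (-61 - 81) = -4 - 142 = -146)
(-22244/(-4))*V = -22244/(-4)*(-146) = -22244*(-1)/4*(-146) = -166*(-67/2)*(-146) = 5561*(-146) = -811906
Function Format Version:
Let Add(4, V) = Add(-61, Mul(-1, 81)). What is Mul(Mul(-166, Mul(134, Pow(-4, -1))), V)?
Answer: -811906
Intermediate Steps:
V = -146 (V = Add(-4, Add(-61, Mul(-1, 81))) = Add(-4, Add(-61, -81)) = Add(-4, -142) = -146)
Mul(Mul(-166, Mul(134, Pow(-4, -1))), V) = Mul(Mul(-166, Mul(134, Pow(-4, -1))), -146) = Mul(Mul(-166, Mul(134, Rational(-1, 4))), -146) = Mul(Mul(-166, Rational(-67, 2)), -146) = Mul(5561, -146) = -811906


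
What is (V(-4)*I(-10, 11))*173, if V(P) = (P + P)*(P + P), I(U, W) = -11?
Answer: -121792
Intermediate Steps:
V(P) = 4*P**2 (V(P) = (2*P)*(2*P) = 4*P**2)
(V(-4)*I(-10, 11))*173 = ((4*(-4)**2)*(-11))*173 = ((4*16)*(-11))*173 = (64*(-11))*173 = -704*173 = -121792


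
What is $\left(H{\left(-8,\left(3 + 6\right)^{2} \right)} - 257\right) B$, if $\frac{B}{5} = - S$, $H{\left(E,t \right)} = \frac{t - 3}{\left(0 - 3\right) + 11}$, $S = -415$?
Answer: $- \frac{2052175}{4} \approx -5.1304 \cdot 10^{5}$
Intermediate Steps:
$H{\left(E,t \right)} = - \frac{3}{8} + \frac{t}{8}$ ($H{\left(E,t \right)} = \frac{-3 + t}{\left(0 - 3\right) + 11} = \frac{-3 + t}{-3 + 11} = \frac{-3 + t}{8} = \left(-3 + t\right) \frac{1}{8} = - \frac{3}{8} + \frac{t}{8}$)
$B = 2075$ ($B = 5 \left(\left(-1\right) \left(-415\right)\right) = 5 \cdot 415 = 2075$)
$\left(H{\left(-8,\left(3 + 6\right)^{2} \right)} - 257\right) B = \left(\left(- \frac{3}{8} + \frac{\left(3 + 6\right)^{2}}{8}\right) - 257\right) 2075 = \left(\left(- \frac{3}{8} + \frac{9^{2}}{8}\right) - 257\right) 2075 = \left(\left(- \frac{3}{8} + \frac{1}{8} \cdot 81\right) - 257\right) 2075 = \left(\left(- \frac{3}{8} + \frac{81}{8}\right) - 257\right) 2075 = \left(\frac{39}{4} - 257\right) 2075 = \left(- \frac{989}{4}\right) 2075 = - \frac{2052175}{4}$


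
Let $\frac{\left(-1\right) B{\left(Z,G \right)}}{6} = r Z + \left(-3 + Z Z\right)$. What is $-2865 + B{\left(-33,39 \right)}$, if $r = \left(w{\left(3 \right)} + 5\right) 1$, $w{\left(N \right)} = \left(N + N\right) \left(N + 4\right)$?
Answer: $-75$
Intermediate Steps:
$w{\left(N \right)} = 2 N \left(4 + N\right)$
$r = 47$ ($r = \left(2 \cdot 3 \left(4 + 3\right) + 5\right) 1 = \left(2 \cdot 3 \cdot 7 + 5\right) 1 = \left(42 + 5\right) 1 = 47 \cdot 1 = 47$)
$B{\left(Z,G \right)} = 18 - 282 Z - 6 Z^{2}$ ($B{\left(Z,G \right)} = - 6 \left(47 Z + \left(-3 + Z Z\right)\right) = - 6 \left(47 Z + \left(-3 + Z^{2}\right)\right) = - 6 \left(-3 + Z^{2} + 47 Z\right) = 18 - 282 Z - 6 Z^{2}$)
$-2865 + B{\left(-33,39 \right)} = -2865 - \left(-9324 + 6534\right) = -2865 + \left(18 + 9306 - 6534\right) = -2865 + 2790 = -75$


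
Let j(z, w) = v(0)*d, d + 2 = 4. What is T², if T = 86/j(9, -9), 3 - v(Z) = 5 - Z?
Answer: 1849/4 ≈ 462.25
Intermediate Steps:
v(Z) = -2 + Z (v(Z) = 3 - (5 - Z) = 3 + (-5 + Z) = -2 + Z)
d = 2 (d = -2 + 4 = 2)
j(z, w) = -4 (j(z, w) = (-2 + 0)*2 = -2*2 = -4)
T = -43/2 (T = 86/(-4) = 86*(-¼) = -43/2 ≈ -21.500)
T² = (-43/2)² = 1849/4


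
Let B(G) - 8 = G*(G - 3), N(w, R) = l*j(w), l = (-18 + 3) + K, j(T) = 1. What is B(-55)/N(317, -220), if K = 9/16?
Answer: -17056/77 ≈ -221.51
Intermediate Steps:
K = 9/16 (K = 9*(1/16) = 9/16 ≈ 0.56250)
l = -231/16 (l = (-18 + 3) + 9/16 = -15 + 9/16 = -231/16 ≈ -14.438)
N(w, R) = -231/16 (N(w, R) = -231/16*1 = -231/16)
B(G) = 8 + G*(-3 + G) (B(G) = 8 + G*(G - 3) = 8 + G*(-3 + G))
B(-55)/N(317, -220) = (8 + (-55)² - 3*(-55))/(-231/16) = (8 + 3025 + 165)*(-16/231) = 3198*(-16/231) = -17056/77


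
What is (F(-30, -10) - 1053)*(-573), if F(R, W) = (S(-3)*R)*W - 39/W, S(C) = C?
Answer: 11168343/10 ≈ 1.1168e+6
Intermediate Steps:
F(R, W) = -39/W - 3*R*W (F(R, W) = (-3*R)*W - 39/W = -3*R*W - 39/W = -39/W - 3*R*W)
(F(-30, -10) - 1053)*(-573) = ((-39/(-10) - 3*(-30)*(-10)) - 1053)*(-573) = ((-39*(-1/10) - 900) - 1053)*(-573) = ((39/10 - 900) - 1053)*(-573) = (-8961/10 - 1053)*(-573) = -19491/10*(-573) = 11168343/10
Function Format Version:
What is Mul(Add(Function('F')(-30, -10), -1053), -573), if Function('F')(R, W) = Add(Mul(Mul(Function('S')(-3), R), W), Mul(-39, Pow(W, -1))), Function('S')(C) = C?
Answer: Rational(11168343, 10) ≈ 1.1168e+6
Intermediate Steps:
Function('F')(R, W) = Add(Mul(-39, Pow(W, -1)), Mul(-3, R, W)) (Function('F')(R, W) = Add(Mul(Mul(-3, R), W), Mul(-39, Pow(W, -1))) = Add(Mul(-3, R, W), Mul(-39, Pow(W, -1))) = Add(Mul(-39, Pow(W, -1)), Mul(-3, R, W)))
Mul(Add(Function('F')(-30, -10), -1053), -573) = Mul(Add(Add(Mul(-39, Pow(-10, -1)), Mul(-3, -30, -10)), -1053), -573) = Mul(Add(Add(Mul(-39, Rational(-1, 10)), -900), -1053), -573) = Mul(Add(Add(Rational(39, 10), -900), -1053), -573) = Mul(Add(Rational(-8961, 10), -1053), -573) = Mul(Rational(-19491, 10), -573) = Rational(11168343, 10)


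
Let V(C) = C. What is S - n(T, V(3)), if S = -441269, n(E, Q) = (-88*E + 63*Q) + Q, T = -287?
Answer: -466717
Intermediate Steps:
n(E, Q) = -88*E + 64*Q
S - n(T, V(3)) = -441269 - (-88*(-287) + 64*3) = -441269 - (25256 + 192) = -441269 - 1*25448 = -441269 - 25448 = -466717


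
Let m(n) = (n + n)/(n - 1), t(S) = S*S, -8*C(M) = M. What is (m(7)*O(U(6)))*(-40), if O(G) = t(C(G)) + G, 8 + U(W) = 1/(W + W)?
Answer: 2237725/3456 ≈ 647.49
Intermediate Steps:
C(M) = -M/8
t(S) = S**2
m(n) = 2*n/(-1 + n) (m(n) = (2*n)/(-1 + n) = 2*n/(-1 + n))
U(W) = -8 + 1/(2*W) (U(W) = -8 + 1/(W + W) = -8 + 1/(2*W))
O(G) = G + G**2/64 (O(G) = (-G/8)**2 + G = G**2/64 + G = G + G**2/64)
(m(7)*O(U(6)))*(-40) = ((2*7/(-1 + 7))*((-8 + (1/2)/6)*(64 + (-8 + (1/2)/6))/64))*(-40) = ((2*7/6)*((-8 + (1/2)*(1/6))*(64 + (-8 + (1/2)*(1/6)))/64))*(-40) = ((2*7*(1/6))*((-8 + 1/12)*(64 + (-8 + 1/12))/64))*(-40) = (7*((1/64)*(-95/12)*(64 - 95/12))/3)*(-40) = (7*((1/64)*(-95/12)*(673/12))/3)*(-40) = ((7/3)*(-63935/9216))*(-40) = -447545/27648*(-40) = 2237725/3456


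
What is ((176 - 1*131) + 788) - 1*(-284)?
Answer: 1117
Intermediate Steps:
((176 - 1*131) + 788) - 1*(-284) = ((176 - 131) + 788) + 284 = (45 + 788) + 284 = 833 + 284 = 1117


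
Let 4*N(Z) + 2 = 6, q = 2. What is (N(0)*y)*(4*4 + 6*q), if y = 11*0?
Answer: 0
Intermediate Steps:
N(Z) = 1 (N(Z) = -½ + (¼)*6 = -½ + 3/2 = 1)
y = 0
(N(0)*y)*(4*4 + 6*q) = (1*0)*(4*4 + 6*2) = 0*(16 + 12) = 0*28 = 0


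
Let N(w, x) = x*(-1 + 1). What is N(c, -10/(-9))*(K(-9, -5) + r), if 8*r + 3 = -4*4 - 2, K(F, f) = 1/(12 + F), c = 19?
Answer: 0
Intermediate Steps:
N(w, x) = 0 (N(w, x) = x*0 = 0)
r = -21/8 (r = -3/8 + (-4*4 - 2)/8 = -3/8 + (-16 - 2)/8 = -3/8 + (⅛)*(-18) = -3/8 - 9/4 = -21/8 ≈ -2.6250)
N(c, -10/(-9))*(K(-9, -5) + r) = 0*(1/(12 - 9) - 21/8) = 0*(1/3 - 21/8) = 0*(⅓ - 21/8) = 0*(-55/24) = 0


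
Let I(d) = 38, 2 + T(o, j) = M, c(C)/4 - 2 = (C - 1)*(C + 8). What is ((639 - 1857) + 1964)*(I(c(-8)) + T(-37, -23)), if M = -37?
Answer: -746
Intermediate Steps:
c(C) = 8 + 4*(-1 + C)*(8 + C) (c(C) = 8 + 4*((C - 1)*(C + 8)) = 8 + 4*((-1 + C)*(8 + C)) = 8 + 4*(-1 + C)*(8 + C))
T(o, j) = -39 (T(o, j) = -2 - 37 = -39)
((639 - 1857) + 1964)*(I(c(-8)) + T(-37, -23)) = ((639 - 1857) + 1964)*(38 - 39) = (-1218 + 1964)*(-1) = 746*(-1) = -746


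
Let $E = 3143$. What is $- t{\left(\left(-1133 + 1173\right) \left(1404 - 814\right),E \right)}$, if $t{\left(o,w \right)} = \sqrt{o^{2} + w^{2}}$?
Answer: $- \sqrt{566838449} \approx -23808.0$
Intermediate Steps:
$- t{\left(\left(-1133 + 1173\right) \left(1404 - 814\right),E \right)} = - \sqrt{\left(\left(-1133 + 1173\right) \left(1404 - 814\right)\right)^{2} + 3143^{2}} = - \sqrt{\left(40 \cdot 590\right)^{2} + 9878449} = - \sqrt{23600^{2} + 9878449} = - \sqrt{556960000 + 9878449} = - \sqrt{566838449}$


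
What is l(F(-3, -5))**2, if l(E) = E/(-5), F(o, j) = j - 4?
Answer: 81/25 ≈ 3.2400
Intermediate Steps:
F(o, j) = -4 + j
l(E) = -E/5 (l(E) = E*(-1/5) = -E/5)
l(F(-3, -5))**2 = (-(-4 - 5)/5)**2 = (-1/5*(-9))**2 = (9/5)**2 = 81/25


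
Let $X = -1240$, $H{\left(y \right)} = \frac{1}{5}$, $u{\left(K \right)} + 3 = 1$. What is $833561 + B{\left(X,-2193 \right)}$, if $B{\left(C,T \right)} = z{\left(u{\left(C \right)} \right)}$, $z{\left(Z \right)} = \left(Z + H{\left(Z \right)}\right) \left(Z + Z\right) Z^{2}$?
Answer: $\frac{4167949}{5} \approx 8.3359 \cdot 10^{5}$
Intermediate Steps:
$u{\left(K \right)} = -2$ ($u{\left(K \right)} = -3 + 1 = -2$)
$H{\left(y \right)} = \frac{1}{5}$
$z{\left(Z \right)} = 2 Z^{3} \left(\frac{1}{5} + Z\right)$ ($z{\left(Z \right)} = \left(Z + \frac{1}{5}\right) \left(Z + Z\right) Z^{2} = \left(\frac{1}{5} + Z\right) 2 Z Z^{2} = 2 Z \left(\frac{1}{5} + Z\right) Z^{2} = 2 Z^{3} \left(\frac{1}{5} + Z\right)$)
$B{\left(C,T \right)} = \frac{144}{5}$ ($B{\left(C,T \right)} = \left(-2\right)^{3} \left(\frac{2}{5} + 2 \left(-2\right)\right) = - 8 \left(\frac{2}{5} - 4\right) = \left(-8\right) \left(- \frac{18}{5}\right) = \frac{144}{5}$)
$833561 + B{\left(X,-2193 \right)} = 833561 + \frac{144}{5} = \frac{4167949}{5}$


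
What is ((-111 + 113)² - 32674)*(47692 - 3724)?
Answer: -1436434560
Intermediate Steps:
((-111 + 113)² - 32674)*(47692 - 3724) = (2² - 32674)*43968 = (4 - 32674)*43968 = -32670*43968 = -1436434560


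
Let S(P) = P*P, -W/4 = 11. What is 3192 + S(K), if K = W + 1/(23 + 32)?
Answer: 15507361/3025 ≈ 5126.4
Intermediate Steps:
W = -44 (W = -4*11 = -44)
K = -2419/55 (K = -44 + 1/(23 + 32) = -44 + 1/55 = -2419/55 ≈ -43.982)
S(P) = P²
3192 + S(K) = 3192 + (-2419/55)² = 3192 + 5851561/3025 = 15507361/3025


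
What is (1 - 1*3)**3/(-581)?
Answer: 8/581 ≈ 0.013769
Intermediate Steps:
(1 - 1*3)**3/(-581) = (1 - 3)**3*(-1/581) = (-2)**3*(-1/581) = -8*(-1/581) = 8/581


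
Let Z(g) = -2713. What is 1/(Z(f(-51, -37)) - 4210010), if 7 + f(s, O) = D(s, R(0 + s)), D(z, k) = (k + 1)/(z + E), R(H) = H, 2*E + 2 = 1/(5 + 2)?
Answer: -1/4212723 ≈ -2.3738e-7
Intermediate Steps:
E = -13/14 (E = -1 + 1/(2*(5 + 2)) = -1 + (1/2)/7 = -1 + (1/2)*(1/7) = -1 + 1/14 = -13/14 ≈ -0.92857)
D(z, k) = (1 + k)/(-13/14 + z) (D(z, k) = (k + 1)/(z - 13/14) = (1 + k)/(-13/14 + z))
f(s, O) = -7 + 14*(1 + s)/(-13 + 14*s) (f(s, O) = -7 + 14*(1 + (0 + s))/(-13 + 14*s) = -7 + 14*(1 + s)/(-13 + 14*s))
1/(Z(f(-51, -37)) - 4210010) = 1/(-2713 - 4210010) = 1/(-4212723) = -1/4212723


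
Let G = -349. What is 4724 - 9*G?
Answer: 7865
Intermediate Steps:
4724 - 9*G = 4724 - 9*(-349) = 4724 + 3141 = 7865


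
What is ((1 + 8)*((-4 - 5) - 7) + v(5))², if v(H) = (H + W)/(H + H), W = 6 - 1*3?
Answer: 512656/25 ≈ 20506.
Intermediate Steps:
W = 3 (W = 6 - 3 = 3)
v(H) = (3 + H)/(2*H) (v(H) = (H + 3)/(H + H) = (3 + H)/((2*H)) = (3 + H)*(1/(2*H)) = (3 + H)/(2*H))
((1 + 8)*((-4 - 5) - 7) + v(5))² = ((1 + 8)*((-4 - 5) - 7) + (½)*(3 + 5)/5)² = (9*(-9 - 7) + (½)*(⅕)*8)² = (9*(-16) + ⅘)² = (-144 + ⅘)² = (-716/5)² = 512656/25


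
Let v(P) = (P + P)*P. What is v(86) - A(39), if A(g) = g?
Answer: 14753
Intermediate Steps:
v(P) = 2*P² (v(P) = (2*P)*P = 2*P²)
v(86) - A(39) = 2*86² - 1*39 = 2*7396 - 39 = 14792 - 39 = 14753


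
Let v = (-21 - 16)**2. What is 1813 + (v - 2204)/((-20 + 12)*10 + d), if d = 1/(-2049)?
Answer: 298899688/163921 ≈ 1823.4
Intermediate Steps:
d = -1/2049 ≈ -0.00048804
v = 1369 (v = (-37)**2 = 1369)
1813 + (v - 2204)/((-20 + 12)*10 + d) = 1813 + (1369 - 2204)/((-20 + 12)*10 - 1/2049) = 1813 - 835/(-8*10 - 1/2049) = 1813 - 835/(-80 - 1/2049) = 1813 - 835/(-163921/2049) = 1813 - 835*(-2049/163921) = 1813 + 1710915/163921 = 298899688/163921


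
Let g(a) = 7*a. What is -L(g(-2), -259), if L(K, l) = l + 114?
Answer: 145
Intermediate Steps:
L(K, l) = 114 + l
-L(g(-2), -259) = -(114 - 259) = -1*(-145) = 145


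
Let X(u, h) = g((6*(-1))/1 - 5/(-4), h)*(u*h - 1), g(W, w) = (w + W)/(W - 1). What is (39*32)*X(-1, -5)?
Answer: 194688/23 ≈ 8464.7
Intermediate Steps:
g(W, w) = (W + w)/(-1 + W)
X(u, h) = (-1 + h*u)*(19/23 - 4*h/23) (X(u, h) = ((((6*(-1))/1 - 5/(-4)) + h)/(-1 + ((6*(-1))/1 - 5/(-4))))*(u*h - 1) = (((-6*1 - 5*(-¼)) + h)/(-1 + (-6*1 - 5*(-¼))))*(h*u - 1) = (((-6 + 5/4) + h)/(-1 + (-6 + 5/4)))*(-1 + h*u) = ((-19/4 + h)/(-1 - 19/4))*(-1 + h*u) = ((-19/4 + h)/(-23/4))*(-1 + h*u) = (-4*(-19/4 + h)/23)*(-1 + h*u) = (19/23 - 4*h/23)*(-1 + h*u) = (-1 + h*u)*(19/23 - 4*h/23))
(39*32)*X(-1, -5) = (39*32)*(-(-1 - 5*(-1))*(-19 + 4*(-5))/23) = 1248*(-(-1 + 5)*(-19 - 20)/23) = 1248*(-1/23*4*(-39)) = 1248*(156/23) = 194688/23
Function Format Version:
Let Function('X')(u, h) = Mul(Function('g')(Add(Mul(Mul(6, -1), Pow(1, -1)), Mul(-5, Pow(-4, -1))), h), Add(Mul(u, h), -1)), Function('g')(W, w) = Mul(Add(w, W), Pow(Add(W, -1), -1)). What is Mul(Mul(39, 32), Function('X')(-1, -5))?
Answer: Rational(194688, 23) ≈ 8464.7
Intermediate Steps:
Function('g')(W, w) = Mul(Pow(Add(-1, W), -1), Add(W, w)) (Function('g')(W, w) = Mul(Add(W, w), Pow(Add(-1, W), -1)) = Mul(Pow(Add(-1, W), -1), Add(W, w)))
Function('X')(u, h) = Mul(Add(-1, Mul(h, u)), Add(Rational(19, 23), Mul(Rational(-4, 23), h))) (Function('X')(u, h) = Mul(Mul(Pow(Add(-1, Add(Mul(Mul(6, -1), Pow(1, -1)), Mul(-5, Pow(-4, -1)))), -1), Add(Add(Mul(Mul(6, -1), Pow(1, -1)), Mul(-5, Pow(-4, -1))), h)), Add(Mul(u, h), -1)) = Mul(Mul(Pow(Add(-1, Add(Mul(-6, 1), Mul(-5, Rational(-1, 4)))), -1), Add(Add(Mul(-6, 1), Mul(-5, Rational(-1, 4))), h)), Add(Mul(h, u), -1)) = Mul(Mul(Pow(Add(-1, Add(-6, Rational(5, 4))), -1), Add(Add(-6, Rational(5, 4)), h)), Add(-1, Mul(h, u))) = Mul(Mul(Pow(Add(-1, Rational(-19, 4)), -1), Add(Rational(-19, 4), h)), Add(-1, Mul(h, u))) = Mul(Mul(Pow(Rational(-23, 4), -1), Add(Rational(-19, 4), h)), Add(-1, Mul(h, u))) = Mul(Mul(Rational(-4, 23), Add(Rational(-19, 4), h)), Add(-1, Mul(h, u))) = Mul(Add(Rational(19, 23), Mul(Rational(-4, 23), h)), Add(-1, Mul(h, u))) = Mul(Add(-1, Mul(h, u)), Add(Rational(19, 23), Mul(Rational(-4, 23), h))))
Mul(Mul(39, 32), Function('X')(-1, -5)) = Mul(Mul(39, 32), Mul(Rational(-1, 23), Add(-1, Mul(-5, -1)), Add(-19, Mul(4, -5)))) = Mul(1248, Mul(Rational(-1, 23), Add(-1, 5), Add(-19, -20))) = Mul(1248, Mul(Rational(-1, 23), 4, -39)) = Mul(1248, Rational(156, 23)) = Rational(194688, 23)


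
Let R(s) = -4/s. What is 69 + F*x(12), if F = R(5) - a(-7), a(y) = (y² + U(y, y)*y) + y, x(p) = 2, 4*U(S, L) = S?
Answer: -411/10 ≈ -41.100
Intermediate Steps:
U(S, L) = S/4
a(y) = y + 5*y²/4 (a(y) = (y² + (y/4)*y) + y = (y² + y²/4) + y = 5*y²/4 + y = y + 5*y²/4)
F = -1101/20 (F = -4/5 - (-7)*(4 + 5*(-7))/4 = -4*⅕ - (-7)*(4 - 35)/4 = -⅘ - (-7)*(-31)/4 = -⅘ - 1*217/4 = -⅘ - 217/4 = -1101/20 ≈ -55.050)
69 + F*x(12) = 69 - 1101/20*2 = 69 - 1101/10 = -411/10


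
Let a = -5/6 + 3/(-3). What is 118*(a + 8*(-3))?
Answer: -9145/3 ≈ -3048.3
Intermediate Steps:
a = -11/6 (a = -5*⅙ + 3*(-⅓) = -⅚ - 1 = -11/6 ≈ -1.8333)
118*(a + 8*(-3)) = 118*(-11/6 + 8*(-3)) = 118*(-11/6 - 24) = 118*(-155/6) = -9145/3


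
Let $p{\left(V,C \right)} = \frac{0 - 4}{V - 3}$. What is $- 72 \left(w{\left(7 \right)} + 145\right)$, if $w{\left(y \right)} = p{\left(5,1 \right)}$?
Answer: $-10296$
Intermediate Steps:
$p{\left(V,C \right)} = - \frac{4}{-3 + V}$
$w{\left(y \right)} = -2$ ($w{\left(y \right)} = - \frac{4}{-3 + 5} = - \frac{4}{2} = \left(-4\right) \frac{1}{2} = -2$)
$- 72 \left(w{\left(7 \right)} + 145\right) = - 72 \left(-2 + 145\right) = \left(-72\right) 143 = -10296$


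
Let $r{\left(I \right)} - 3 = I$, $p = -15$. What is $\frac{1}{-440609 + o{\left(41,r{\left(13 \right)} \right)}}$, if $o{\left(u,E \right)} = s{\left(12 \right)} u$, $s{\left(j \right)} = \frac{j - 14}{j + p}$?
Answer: $- \frac{3}{1321745} \approx -2.2697 \cdot 10^{-6}$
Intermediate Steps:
$r{\left(I \right)} = 3 + I$
$s{\left(j \right)} = \frac{-14 + j}{-15 + j}$ ($s{\left(j \right)} = \frac{j - 14}{j - 15} = \frac{-14 + j}{-15 + j}$)
$o{\left(u,E \right)} = \frac{2 u}{3}$ ($o{\left(u,E \right)} = \frac{-14 + 12}{-15 + 12} u = \frac{1}{-3} \left(-2\right) u = \left(- \frac{1}{3}\right) \left(-2\right) u = \frac{2 u}{3}$)
$\frac{1}{-440609 + o{\left(41,r{\left(13 \right)} \right)}} = \frac{1}{-440609 + \frac{2}{3} \cdot 41} = \frac{1}{-440609 + \frac{82}{3}} = \frac{1}{- \frac{1321745}{3}} = - \frac{3}{1321745}$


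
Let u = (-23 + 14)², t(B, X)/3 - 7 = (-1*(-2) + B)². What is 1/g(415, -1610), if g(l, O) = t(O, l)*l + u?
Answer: 1/3219160476 ≈ 3.1064e-10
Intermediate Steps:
t(B, X) = 21 + 3*(2 + B)² (t(B, X) = 21 + 3*(-1*(-2) + B)² = 21 + 3*(2 + B)²)
u = 81 (u = (-9)² = 81)
g(l, O) = 81 + l*(21 + 3*(2 + O)²) (g(l, O) = (21 + 3*(2 + O)²)*l + 81 = l*(21 + 3*(2 + O)²) + 81 = 81 + l*(21 + 3*(2 + O)²))
1/g(415, -1610) = 1/(81 + 3*415*(7 + (2 - 1610)²)) = 1/(81 + 3*415*(7 + (-1608)²)) = 1/(81 + 3*415*(7 + 2585664)) = 1/(81 + 3*415*2585671) = 1/(81 + 3219160395) = 1/3219160476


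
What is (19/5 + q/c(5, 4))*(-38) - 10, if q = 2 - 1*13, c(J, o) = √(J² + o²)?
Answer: -772/5 + 418*√41/41 ≈ -89.119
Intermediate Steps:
q = -11 (q = 2 - 13 = -11)
(19/5 + q/c(5, 4))*(-38) - 10 = (19/5 - 11/√(5² + 4²))*(-38) - 10 = (19*(⅕) - 11/√(25 + 16))*(-38) - 10 = (19/5 - 11*√41/41)*(-38) - 10 = (-722/5 + 418*√41/41) - 10 = -772/5 + 418*√41/41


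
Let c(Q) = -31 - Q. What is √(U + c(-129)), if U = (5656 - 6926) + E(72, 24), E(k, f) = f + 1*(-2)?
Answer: 5*I*√46 ≈ 33.912*I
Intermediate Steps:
E(k, f) = -2 + f (E(k, f) = f - 2 = -2 + f)
U = -1248 (U = (5656 - 6926) + (-2 + 24) = -1270 + 22 = -1248)
√(U + c(-129)) = √(-1248 + (-31 - 1*(-129))) = √(-1248 + (-31 + 129)) = √(-1248 + 98) = √(-1150) = 5*I*√46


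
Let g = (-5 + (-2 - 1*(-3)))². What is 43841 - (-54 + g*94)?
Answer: 42391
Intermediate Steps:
g = 16 (g = (-5 + (-2 + 3))² = (-5 + 1)² = (-4)² = 16)
43841 - (-54 + g*94) = 43841 - (-54 + 16*94) = 43841 - (-54 + 1504) = 43841 - 1*1450 = 43841 - 1450 = 42391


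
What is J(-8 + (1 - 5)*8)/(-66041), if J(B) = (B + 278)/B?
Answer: 119/1320820 ≈ 9.0096e-5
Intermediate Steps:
J(B) = (278 + B)/B
J(-8 + (1 - 5)*8)/(-66041) = ((278 + (-8 + (1 - 5)*8))/(-8 + (1 - 5)*8))/(-66041) = ((278 + (-8 - 4*8))/(-8 - 4*8))*(-1/66041) = ((278 + (-8 - 32))/(-8 - 32))*(-1/66041) = ((278 - 40)/(-40))*(-1/66041) = -1/40*238*(-1/66041) = -119/20*(-1/66041) = 119/1320820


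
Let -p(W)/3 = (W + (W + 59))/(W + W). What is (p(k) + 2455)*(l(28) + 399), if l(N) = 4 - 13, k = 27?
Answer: 2865005/3 ≈ 9.5500e+5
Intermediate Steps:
p(W) = -3*(59 + 2*W)/(2*W) (p(W) = -3*(W + (W + 59))/(W + W) = -3*(W + (59 + W))/(2*W) = -3*(59 + 2*W)*1/(2*W) = -3*(59 + 2*W)/(2*W))
l(N) = -9
(p(k) + 2455)*(l(28) + 399) = ((-3 - 177/2/27) + 2455)*(-9 + 399) = ((-3 - 177/2*1/27) + 2455)*390 = ((-3 - 59/18) + 2455)*390 = (-113/18 + 2455)*390 = (44077/18)*390 = 2865005/3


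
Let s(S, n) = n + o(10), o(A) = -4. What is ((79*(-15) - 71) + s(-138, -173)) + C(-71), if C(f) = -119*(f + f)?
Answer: 15465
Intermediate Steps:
s(S, n) = -4 + n (s(S, n) = n - 4 = -4 + n)
C(f) = -238*f
((79*(-15) - 71) + s(-138, -173)) + C(-71) = ((79*(-15) - 71) + (-4 - 173)) - 238*(-71) = ((-1185 - 71) - 177) + 16898 = (-1256 - 177) + 16898 = -1433 + 16898 = 15465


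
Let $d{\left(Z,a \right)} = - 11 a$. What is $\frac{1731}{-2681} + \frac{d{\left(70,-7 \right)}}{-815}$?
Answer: $- \frac{1617202}{2185015} \approx -0.74013$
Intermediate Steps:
$\frac{1731}{-2681} + \frac{d{\left(70,-7 \right)}}{-815} = \frac{1731}{-2681} + \frac{\left(-11\right) \left(-7\right)}{-815} = 1731 \left(- \frac{1}{2681}\right) + 77 \left(- \frac{1}{815}\right) = - \frac{1731}{2681} - \frac{77}{815} = - \frac{1617202}{2185015}$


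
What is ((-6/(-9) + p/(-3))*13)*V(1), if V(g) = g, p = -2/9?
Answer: 260/27 ≈ 9.6296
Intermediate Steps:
p = -2/9 (p = -2*⅑ = -2/9 ≈ -0.22222)
((-6/(-9) + p/(-3))*13)*V(1) = ((-6/(-9) - 2/9/(-3))*13)*1 = ((-6*(-⅑) - 2/9*(-⅓))*13)*1 = ((⅔ + 2/27)*13)*1 = ((20/27)*13)*1 = (260/27)*1 = 260/27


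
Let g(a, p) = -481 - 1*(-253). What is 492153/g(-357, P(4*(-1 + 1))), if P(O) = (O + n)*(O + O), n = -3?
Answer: -164051/76 ≈ -2158.6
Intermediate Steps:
P(O) = 2*O*(-3 + O) (P(O) = (O - 3)*(O + O) = (-3 + O)*(2*O) = 2*O*(-3 + O))
g(a, p) = -228 (g(a, p) = -481 + 253 = -228)
492153/g(-357, P(4*(-1 + 1))) = 492153/(-228) = 492153*(-1/228) = -164051/76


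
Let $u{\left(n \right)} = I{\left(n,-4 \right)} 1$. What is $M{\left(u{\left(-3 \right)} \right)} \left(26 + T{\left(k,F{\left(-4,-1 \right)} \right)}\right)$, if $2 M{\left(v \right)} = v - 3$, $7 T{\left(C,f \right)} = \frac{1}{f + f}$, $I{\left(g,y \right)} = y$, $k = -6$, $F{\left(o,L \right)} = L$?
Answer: $- \frac{363}{4} \approx -90.75$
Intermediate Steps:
$T{\left(C,f \right)} = \frac{1}{14 f}$ ($T{\left(C,f \right)} = \frac{1}{7 \left(f + f\right)} = \frac{1}{7 \cdot 2 f} = \frac{\frac{1}{2} \frac{1}{f}}{7} = \frac{1}{14 f}$)
$u{\left(n \right)} = -4$ ($u{\left(n \right)} = \left(-4\right) 1 = -4$)
$M{\left(v \right)} = - \frac{3}{2} + \frac{v}{2}$ ($M{\left(v \right)} = \frac{v - 3}{2} = \frac{-3 + v}{2} = - \frac{3}{2} + \frac{v}{2}$)
$M{\left(u{\left(-3 \right)} \right)} \left(26 + T{\left(k,F{\left(-4,-1 \right)} \right)}\right) = \left(- \frac{3}{2} + \frac{1}{2} \left(-4\right)\right) \left(26 + \frac{1}{14 \left(-1\right)}\right) = \left(- \frac{3}{2} - 2\right) \left(26 + \frac{1}{14} \left(-1\right)\right) = - \frac{7 \left(26 - \frac{1}{14}\right)}{2} = \left(- \frac{7}{2}\right) \frac{363}{14} = - \frac{363}{4}$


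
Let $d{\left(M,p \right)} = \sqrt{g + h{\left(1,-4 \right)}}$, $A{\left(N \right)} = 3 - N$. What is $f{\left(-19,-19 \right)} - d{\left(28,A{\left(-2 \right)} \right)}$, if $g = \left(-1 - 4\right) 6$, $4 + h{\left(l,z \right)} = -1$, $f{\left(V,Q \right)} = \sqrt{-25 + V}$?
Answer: $i \left(- \sqrt{35} + 2 \sqrt{11}\right) \approx 0.71717 i$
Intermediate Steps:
$h{\left(l,z \right)} = -5$ ($h{\left(l,z \right)} = -4 - 1 = -5$)
$g = -30$ ($g = \left(-5\right) 6 = -30$)
$d{\left(M,p \right)} = i \sqrt{35}$ ($d{\left(M,p \right)} = \sqrt{-30 - 5} = \sqrt{-35} = i \sqrt{35}$)
$f{\left(-19,-19 \right)} - d{\left(28,A{\left(-2 \right)} \right)} = \sqrt{-25 - 19} - i \sqrt{35} = \sqrt{-44} - i \sqrt{35} = 2 i \sqrt{11} - i \sqrt{35} = - i \sqrt{35} + 2 i \sqrt{11}$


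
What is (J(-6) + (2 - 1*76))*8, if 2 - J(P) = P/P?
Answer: -584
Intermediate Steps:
J(P) = 1 (J(P) = 2 - P/P = 2 - 1*1 = 2 - 1 = 1)
(J(-6) + (2 - 1*76))*8 = (1 + (2 - 1*76))*8 = (1 + (2 - 76))*8 = (1 - 74)*8 = -73*8 = -584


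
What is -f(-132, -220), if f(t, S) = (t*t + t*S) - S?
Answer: -46684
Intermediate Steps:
f(t, S) = t**2 - S + S*t (f(t, S) = (t**2 + S*t) - S = t**2 - S + S*t)
-f(-132, -220) = -((-132)**2 - 1*(-220) - 220*(-132)) = -(17424 + 220 + 29040) = -1*46684 = -46684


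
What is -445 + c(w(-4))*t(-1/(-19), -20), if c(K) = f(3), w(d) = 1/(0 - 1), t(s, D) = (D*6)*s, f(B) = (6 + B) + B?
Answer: -9895/19 ≈ -520.79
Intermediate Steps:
f(B) = 6 + 2*B
t(s, D) = 6*D*s (t(s, D) = (6*D)*s = 6*D*s)
w(d) = -1 (w(d) = 1/(-1) = -1)
c(K) = 12 (c(K) = 6 + 2*3 = 6 + 6 = 12)
-445 + c(w(-4))*t(-1/(-19), -20) = -445 + 12*(6*(-20)*(-1/(-19))) = -445 + 12*(6*(-20)*(-1*(-1/19))) = -445 + 12*(6*(-20)*(1/19)) = -445 + 12*(-120/19) = -445 - 1440/19 = -9895/19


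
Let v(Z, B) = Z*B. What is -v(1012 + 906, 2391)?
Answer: -4585938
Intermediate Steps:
v(Z, B) = B*Z
-v(1012 + 906, 2391) = -2391*(1012 + 906) = -2391*1918 = -1*4585938 = -4585938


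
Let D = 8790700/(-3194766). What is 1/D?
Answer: -1597383/4395350 ≈ -0.36343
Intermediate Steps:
D = -4395350/1597383 (D = 8790700*(-1/3194766) = -4395350/1597383 ≈ -2.7516)
1/D = 1/(-4395350/1597383) = -1597383/4395350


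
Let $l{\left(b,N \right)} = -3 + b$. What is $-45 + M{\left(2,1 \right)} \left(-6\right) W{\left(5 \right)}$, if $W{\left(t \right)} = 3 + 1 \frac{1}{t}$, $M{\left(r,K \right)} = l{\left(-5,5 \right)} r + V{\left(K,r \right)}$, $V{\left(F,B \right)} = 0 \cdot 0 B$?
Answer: $\frac{1311}{5} \approx 262.2$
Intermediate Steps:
$V{\left(F,B \right)} = 0$ ($V{\left(F,B \right)} = 0 B = 0$)
$M{\left(r,K \right)} = - 8 r$ ($M{\left(r,K \right)} = \left(-3 - 5\right) r + 0 = - 8 r + 0 = - 8 r$)
$W{\left(t \right)} = 3 + \frac{1}{t}$
$-45 + M{\left(2,1 \right)} \left(-6\right) W{\left(5 \right)} = -45 + \left(-8\right) 2 \left(-6\right) \left(3 + \frac{1}{5}\right) = -45 + \left(-16\right) \left(-6\right) \left(3 + \frac{1}{5}\right) = -45 + 96 \cdot \frac{16}{5} = -45 + \frac{1536}{5} = \frac{1311}{5}$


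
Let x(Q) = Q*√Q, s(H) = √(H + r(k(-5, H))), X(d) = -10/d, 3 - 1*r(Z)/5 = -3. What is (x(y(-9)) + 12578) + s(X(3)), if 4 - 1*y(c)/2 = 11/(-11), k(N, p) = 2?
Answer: 12578 + 10*√10 + 4*√15/3 ≈ 12615.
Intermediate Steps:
r(Z) = 30 (r(Z) = 15 - 5*(-3) = 15 + 15 = 30)
y(c) = 10 (y(c) = 8 - 22/(-11) = 8 - 22*(-1)/11 = 8 - 2*(-1) = 8 + 2 = 10)
s(H) = √(30 + H) (s(H) = √(H + 30) = √(30 + H))
x(Q) = Q^(3/2)
(x(y(-9)) + 12578) + s(X(3)) = (10^(3/2) + 12578) + √(30 - 10/3) = (10*√10 + 12578) + √(30 - 10*⅓) = (12578 + 10*√10) + √(30 - 10/3) = (12578 + 10*√10) + √(80/3) = (12578 + 10*√10) + 4*√15/3 = 12578 + 10*√10 + 4*√15/3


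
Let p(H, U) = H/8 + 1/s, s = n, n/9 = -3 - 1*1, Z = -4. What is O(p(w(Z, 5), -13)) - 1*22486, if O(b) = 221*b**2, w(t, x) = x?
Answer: -116158795/5184 ≈ -22407.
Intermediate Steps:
n = -36 (n = 9*(-3 - 1*1) = 9*(-3 - 1) = 9*(-4) = -36)
s = -36
p(H, U) = -1/36 + H/8 (p(H, U) = H/8 + 1/(-36) = H*(1/8) + 1*(-1/36) = H/8 - 1/36 = -1/36 + H/8)
O(p(w(Z, 5), -13)) - 1*22486 = 221*(-1/36 + (1/8)*5)**2 - 1*22486 = 221*(-1/36 + 5/8)**2 - 22486 = 221*(43/72)**2 - 22486 = 221*(1849/5184) - 22486 = 408629/5184 - 22486 = -116158795/5184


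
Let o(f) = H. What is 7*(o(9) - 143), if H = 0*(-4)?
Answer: -1001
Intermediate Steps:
H = 0
o(f) = 0
7*(o(9) - 143) = 7*(0 - 143) = 7*(-143) = -1001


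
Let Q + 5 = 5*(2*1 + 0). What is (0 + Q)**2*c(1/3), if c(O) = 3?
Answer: 75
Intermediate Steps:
Q = 5 (Q = -5 + 5*(2*1 + 0) = -5 + 5*(2 + 0) = -5 + 5*2 = -5 + 10 = 5)
(0 + Q)**2*c(1/3) = (0 + 5)**2*3 = 5**2*3 = 25*3 = 75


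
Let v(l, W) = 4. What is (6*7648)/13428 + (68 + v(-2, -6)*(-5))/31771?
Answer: 121546016/35551749 ≈ 3.4188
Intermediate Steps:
(6*7648)/13428 + (68 + v(-2, -6)*(-5))/31771 = (6*7648)/13428 + (68 + 4*(-5))/31771 = 45888*(1/13428) + (68 - 20)*(1/31771) = 3824/1119 + 48*(1/31771) = 3824/1119 + 48/31771 = 121546016/35551749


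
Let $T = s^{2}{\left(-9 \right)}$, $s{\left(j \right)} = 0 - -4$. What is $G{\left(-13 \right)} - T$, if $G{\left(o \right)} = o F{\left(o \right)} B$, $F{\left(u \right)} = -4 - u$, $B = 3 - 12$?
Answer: $1037$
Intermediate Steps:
$B = -9$ ($B = 3 - 12 = -9$)
$s{\left(j \right)} = 4$ ($s{\left(j \right)} = 0 + 4 = 4$)
$G{\left(o \right)} = - 9 o \left(-4 - o\right)$ ($G{\left(o \right)} = o \left(-4 - o\right) \left(-9\right) = - 9 o \left(-4 - o\right)$)
$T = 16$ ($T = 4^{2} = 16$)
$G{\left(-13 \right)} - T = 9 \left(-13\right) \left(4 - 13\right) - 16 = 9 \left(-13\right) \left(-9\right) - 16 = 1053 - 16 = 1037$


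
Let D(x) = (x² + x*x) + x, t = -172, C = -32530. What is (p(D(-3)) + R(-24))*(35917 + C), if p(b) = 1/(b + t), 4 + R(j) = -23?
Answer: -14360880/157 ≈ -91471.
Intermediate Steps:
D(x) = x + 2*x² (D(x) = (x² + x²) + x = 2*x² + x = x + 2*x²)
R(j) = -27 (R(j) = -4 - 23 = -27)
p(b) = 1/(-172 + b) (p(b) = 1/(b - 172) = 1/(-172 + b))
(p(D(-3)) + R(-24))*(35917 + C) = (1/(-172 - 3*(1 + 2*(-3))) - 27)*(35917 - 32530) = (1/(-172 - 3*(1 - 6)) - 27)*3387 = (1/(-172 - 3*(-5)) - 27)*3387 = (1/(-172 + 15) - 27)*3387 = (1/(-157) - 27)*3387 = (-1/157 - 27)*3387 = -4240/157*3387 = -14360880/157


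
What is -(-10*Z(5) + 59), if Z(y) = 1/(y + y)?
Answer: -58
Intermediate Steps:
Z(y) = 1/(2*y)
-(-10*Z(5) + 59) = -(-5/5 + 59) = -(-10*⅒ + 59) = -(-1 + 59) = -1*58 = -58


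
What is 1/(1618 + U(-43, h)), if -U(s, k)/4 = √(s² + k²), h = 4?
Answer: 809/1294042 + √1865/647021 ≈ 0.00069192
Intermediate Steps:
U(s, k) = -4*√(k² + s²) (U(s, k) = -4*√(s² + k²) = -4*√(k² + s²))
1/(1618 + U(-43, h)) = 1/(1618 - 4*√(4² + (-43)²)) = 1/(1618 - 4*√(16 + 1849)) = 1/(1618 - 4*√1865)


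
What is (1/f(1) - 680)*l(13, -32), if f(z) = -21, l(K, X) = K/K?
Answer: -14281/21 ≈ -680.05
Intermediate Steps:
l(K, X) = 1
(1/f(1) - 680)*l(13, -32) = (1/(-21) - 680)*1 = (-1/21 - 680)*1 = -14281/21*1 = -14281/21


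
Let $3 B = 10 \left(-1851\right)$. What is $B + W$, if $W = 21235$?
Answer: $15065$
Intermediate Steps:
$B = -6170$ ($B = \frac{10 \left(-1851\right)}{3} = \frac{1}{3} \left(-18510\right) = -6170$)
$B + W = -6170 + 21235 = 15065$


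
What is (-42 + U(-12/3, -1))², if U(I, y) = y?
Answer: 1849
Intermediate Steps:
(-42 + U(-12/3, -1))² = (-42 - 1)² = (-43)² = 1849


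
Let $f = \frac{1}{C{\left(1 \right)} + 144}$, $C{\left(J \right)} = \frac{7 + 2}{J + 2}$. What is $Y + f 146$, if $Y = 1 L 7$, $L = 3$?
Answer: $\frac{3233}{147} \approx 21.993$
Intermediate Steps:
$C{\left(J \right)} = \frac{9}{2 + J}$
$Y = 21$ ($Y = 1 \cdot 3 \cdot 7 = 3 \cdot 7 = 21$)
$f = \frac{1}{147}$ ($f = \frac{1}{\frac{9}{2 + 1} + 144} = \frac{1}{\frac{9}{3} + 144} = \frac{1}{9 \cdot \frac{1}{3} + 144} = \frac{1}{3 + 144} = \frac{1}{147} \approx 0.0068027$)
$Y + f 146 = 21 + \frac{1}{147} \cdot 146 = 21 + \frac{146}{147} = \frac{3233}{147}$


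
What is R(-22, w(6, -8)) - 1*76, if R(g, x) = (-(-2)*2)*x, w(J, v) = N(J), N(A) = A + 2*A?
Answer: -4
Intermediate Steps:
N(A) = 3*A
w(J, v) = 3*J
R(g, x) = 4*x (R(g, x) = (-2*(-2))*x = 4*x)
R(-22, w(6, -8)) - 1*76 = 4*(3*6) - 1*76 = 4*18 - 76 = 72 - 76 = -4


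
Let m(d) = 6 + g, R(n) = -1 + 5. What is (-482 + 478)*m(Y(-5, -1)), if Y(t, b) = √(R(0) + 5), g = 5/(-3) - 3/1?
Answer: -16/3 ≈ -5.3333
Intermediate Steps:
g = -14/3 (g = 5*(-⅓) - 3*1 = -5/3 - 3 = -14/3 ≈ -4.6667)
R(n) = 4
Y(t, b) = 3 (Y(t, b) = √(4 + 5) = √9 = 3)
m(d) = 4/3 (m(d) = 6 - 14/3 = 4/3)
(-482 + 478)*m(Y(-5, -1)) = (-482 + 478)*(4/3) = -4*4/3 = -16/3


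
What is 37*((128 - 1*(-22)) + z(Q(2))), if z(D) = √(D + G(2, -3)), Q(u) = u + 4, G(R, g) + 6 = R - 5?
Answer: 5550 + 37*I*√3 ≈ 5550.0 + 64.086*I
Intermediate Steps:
G(R, g) = -11 + R (G(R, g) = -6 + (R - 5) = -6 + (-5 + R) = -11 + R)
Q(u) = 4 + u
z(D) = √(-9 + D) (z(D) = √(D + (-11 + 2)) = √(D - 9) = √(-9 + D))
37*((128 - 1*(-22)) + z(Q(2))) = 37*((128 - 1*(-22)) + √(-9 + (4 + 2))) = 37*((128 + 22) + √(-9 + 6)) = 37*(150 + √(-3)) = 37*(150 + I*√3) = 5550 + 37*I*√3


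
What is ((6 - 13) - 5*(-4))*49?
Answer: 637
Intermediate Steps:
((6 - 13) - 5*(-4))*49 = (-7 + 20)*49 = 13*49 = 637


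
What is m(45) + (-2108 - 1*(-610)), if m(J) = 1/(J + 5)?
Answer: -74899/50 ≈ -1498.0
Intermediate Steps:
m(J) = 1/(5 + J)
m(45) + (-2108 - 1*(-610)) = 1/(5 + 45) + (-2108 - 1*(-610)) = 1/50 + (-2108 + 610) = 1/50 - 1498 = -74899/50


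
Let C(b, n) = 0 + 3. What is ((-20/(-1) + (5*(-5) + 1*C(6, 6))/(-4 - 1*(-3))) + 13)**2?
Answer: 3025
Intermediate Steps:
C(b, n) = 3
((-20/(-1) + (5*(-5) + 1*C(6, 6))/(-4 - 1*(-3))) + 13)**2 = ((-20/(-1) + (5*(-5) + 1*3)/(-4 - 1*(-3))) + 13)**2 = ((-20*(-1) + (-25 + 3)/(-4 + 3)) + 13)**2 = ((20 - 22/(-1)) + 13)**2 = ((20 - 22*(-1)) + 13)**2 = ((20 + 22) + 13)**2 = (42 + 13)**2 = 55**2 = 3025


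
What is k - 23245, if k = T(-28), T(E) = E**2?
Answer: -22461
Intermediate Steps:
k = 784 (k = (-28)**2 = 784)
k - 23245 = 784 - 23245 = -22461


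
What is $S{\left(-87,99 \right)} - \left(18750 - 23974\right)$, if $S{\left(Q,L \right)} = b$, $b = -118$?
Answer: $5106$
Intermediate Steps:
$S{\left(Q,L \right)} = -118$
$S{\left(-87,99 \right)} - \left(18750 - 23974\right) = -118 - \left(18750 - 23974\right) = -118 - -5224 = -118 + 5224 = 5106$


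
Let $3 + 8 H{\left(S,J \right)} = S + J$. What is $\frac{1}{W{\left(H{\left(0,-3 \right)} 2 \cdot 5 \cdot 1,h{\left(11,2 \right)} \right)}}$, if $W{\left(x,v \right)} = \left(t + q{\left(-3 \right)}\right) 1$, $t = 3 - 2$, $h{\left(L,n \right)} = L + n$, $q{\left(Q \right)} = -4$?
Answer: $- \frac{1}{3} \approx -0.33333$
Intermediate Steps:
$H{\left(S,J \right)} = - \frac{3}{8} + \frac{J}{8} + \frac{S}{8}$ ($H{\left(S,J \right)} = - \frac{3}{8} + \frac{S + J}{8} = - \frac{3}{8} + \frac{J + S}{8} = - \frac{3}{8} + \left(\frac{J}{8} + \frac{S}{8}\right) = - \frac{3}{8} + \frac{J}{8} + \frac{S}{8}$)
$t = 1$
$W{\left(x,v \right)} = -3$ ($W{\left(x,v \right)} = \left(1 - 4\right) 1 = \left(-3\right) 1 = -3$)
$\frac{1}{W{\left(H{\left(0,-3 \right)} 2 \cdot 5 \cdot 1,h{\left(11,2 \right)} \right)}} = \frac{1}{-3} = - \frac{1}{3}$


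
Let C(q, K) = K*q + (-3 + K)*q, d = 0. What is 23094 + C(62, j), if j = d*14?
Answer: 22908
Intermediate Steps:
j = 0 (j = 0*14 = 0)
C(q, K) = K*q + q*(-3 + K)
23094 + C(62, j) = 23094 + 62*(-3 + 2*0) = 23094 + 62*(-3 + 0) = 23094 + 62*(-3) = 23094 - 186 = 22908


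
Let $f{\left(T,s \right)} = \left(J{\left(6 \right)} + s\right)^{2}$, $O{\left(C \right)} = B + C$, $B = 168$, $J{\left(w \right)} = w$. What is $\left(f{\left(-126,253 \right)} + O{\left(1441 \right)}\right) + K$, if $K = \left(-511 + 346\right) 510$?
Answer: $-15460$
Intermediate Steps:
$K = -84150$ ($K = \left(-165\right) 510 = -84150$)
$O{\left(C \right)} = 168 + C$
$f{\left(T,s \right)} = \left(6 + s\right)^{2}$
$\left(f{\left(-126,253 \right)} + O{\left(1441 \right)}\right) + K = \left(\left(6 + 253\right)^{2} + \left(168 + 1441\right)\right) - 84150 = \left(259^{2} + 1609\right) - 84150 = \left(67081 + 1609\right) - 84150 = 68690 - 84150 = -15460$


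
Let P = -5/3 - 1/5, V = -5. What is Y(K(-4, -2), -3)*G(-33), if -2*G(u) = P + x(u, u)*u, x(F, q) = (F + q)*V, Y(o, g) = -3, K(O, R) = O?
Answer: -81689/5 ≈ -16338.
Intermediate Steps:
P = -28/15 (P = -5*1/3 - 1*1/5 = -5/3 - 1/5 = -28/15 ≈ -1.8667)
x(F, q) = -5*F - 5*q (x(F, q) = (F + q)*(-5) = -5*F - 5*q)
G(u) = 14/15 + 5*u**2 (G(u) = -(-28/15 + (-5*u - 5*u)*u)/2 = -(-28/15 + (-10*u)*u)/2 = -(-28/15 - 10*u**2)/2 = 14/15 + 5*u**2)
Y(K(-4, -2), -3)*G(-33) = -3*(14/15 + 5*(-33)**2) = -3*(14/15 + 5*1089) = -3*(14/15 + 5445) = -3*81689/15 = -81689/5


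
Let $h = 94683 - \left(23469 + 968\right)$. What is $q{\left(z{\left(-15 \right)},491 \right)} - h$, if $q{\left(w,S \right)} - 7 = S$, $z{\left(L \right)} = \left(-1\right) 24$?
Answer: $-69748$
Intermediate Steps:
$z{\left(L \right)} = -24$
$q{\left(w,S \right)} = 7 + S$
$h = 70246$ ($h = 94683 - 24437 = 70246$)
$q{\left(z{\left(-15 \right)},491 \right)} - h = \left(7 + 491\right) - 70246 = 498 - 70246 = -69748$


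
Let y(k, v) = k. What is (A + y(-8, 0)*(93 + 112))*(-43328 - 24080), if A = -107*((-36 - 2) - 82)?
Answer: -754969600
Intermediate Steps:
A = 12840 (A = -107*(-38 - 82) = -107*(-120) = 12840)
(A + y(-8, 0)*(93 + 112))*(-43328 - 24080) = (12840 - 8*(93 + 112))*(-43328 - 24080) = (12840 - 8*205)*(-67408) = (12840 - 1640)*(-67408) = 11200*(-67408) = -754969600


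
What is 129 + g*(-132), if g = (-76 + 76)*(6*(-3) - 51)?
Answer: 129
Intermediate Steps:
g = 0 (g = 0*(-18 - 51) = 0*(-69) = 0)
129 + g*(-132) = 129 + 0*(-132) = 129 + 0 = 129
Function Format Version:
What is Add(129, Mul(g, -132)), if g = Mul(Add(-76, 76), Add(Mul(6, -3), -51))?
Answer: 129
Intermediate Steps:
g = 0 (g = Mul(0, Add(-18, -51)) = Mul(0, -69) = 0)
Add(129, Mul(g, -132)) = Add(129, Mul(0, -132)) = Add(129, 0) = 129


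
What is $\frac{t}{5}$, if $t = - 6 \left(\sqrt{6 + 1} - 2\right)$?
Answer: $\frac{12}{5} - \frac{6 \sqrt{7}}{5} \approx -0.7749$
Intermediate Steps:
$t = 12 - 6 \sqrt{7}$ ($t = - 6 \left(\sqrt{7} - 2\right) = - 6 \left(-2 + \sqrt{7}\right) = 12 - 6 \sqrt{7} \approx -3.8745$)
$\frac{t}{5} = \frac{12 - 6 \sqrt{7}}{5} = \left(12 - 6 \sqrt{7}\right) \frac{1}{5} = \frac{12}{5} - \frac{6 \sqrt{7}}{5}$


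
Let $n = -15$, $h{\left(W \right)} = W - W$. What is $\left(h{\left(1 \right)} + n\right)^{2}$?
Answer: $225$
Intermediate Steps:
$h{\left(W \right)} = 0$
$\left(h{\left(1 \right)} + n\right)^{2} = \left(0 - 15\right)^{2} = \left(-15\right)^{2} = 225$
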